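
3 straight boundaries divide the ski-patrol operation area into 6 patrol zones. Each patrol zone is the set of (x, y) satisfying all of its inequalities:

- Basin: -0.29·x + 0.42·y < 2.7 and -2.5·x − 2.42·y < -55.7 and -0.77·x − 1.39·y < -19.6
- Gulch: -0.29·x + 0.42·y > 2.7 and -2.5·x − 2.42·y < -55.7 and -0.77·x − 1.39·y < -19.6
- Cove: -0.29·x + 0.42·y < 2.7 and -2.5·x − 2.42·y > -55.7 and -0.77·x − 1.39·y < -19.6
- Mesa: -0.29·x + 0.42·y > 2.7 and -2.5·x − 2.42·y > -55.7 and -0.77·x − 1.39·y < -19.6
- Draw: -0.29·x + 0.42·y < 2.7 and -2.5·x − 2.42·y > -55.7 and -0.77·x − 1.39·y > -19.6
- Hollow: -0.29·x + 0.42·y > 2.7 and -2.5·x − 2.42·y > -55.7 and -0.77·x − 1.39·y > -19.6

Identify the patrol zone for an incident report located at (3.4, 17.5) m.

-0.29·3.4 + 0.42·17.5 = 6.364, which is > 2.7
-2.5·3.4 − 2.42·17.5 = -50.850, which is > -55.7
-0.77·3.4 − 1.39·17.5 = -26.943, which is < -19.6
This sign pattern matches Mesa.

Mesa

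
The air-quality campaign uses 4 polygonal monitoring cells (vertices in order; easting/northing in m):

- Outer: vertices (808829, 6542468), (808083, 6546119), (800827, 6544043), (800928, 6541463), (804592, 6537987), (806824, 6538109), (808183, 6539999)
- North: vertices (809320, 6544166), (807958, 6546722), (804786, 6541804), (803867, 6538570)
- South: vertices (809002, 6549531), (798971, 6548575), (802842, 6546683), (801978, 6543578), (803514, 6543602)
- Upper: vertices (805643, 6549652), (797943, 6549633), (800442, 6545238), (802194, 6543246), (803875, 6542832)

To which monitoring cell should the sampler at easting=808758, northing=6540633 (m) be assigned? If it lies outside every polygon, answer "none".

Cast a ray rightward from (808758, 6540633). For each polygon, the edges (by vertex number in listed order) whose endpoints lie on opposite sides of northing = 6540633, where each meets that height, and whether that is right or left of the point:
Outer: 4–5 at easting≈801802.9 (left), 7–1 at easting≈808348.9 (left) → 0 crossings.
North: 3–4 at easting≈804453.2 (left), 4–1 at easting≈805877.3 (left) → 0 crossings.
South: no edge straddles that height → 0 crossings.
Upper: no edge straddles that height → 0 crossings.
All counts are even, so the point lies outside every listed polygon.

none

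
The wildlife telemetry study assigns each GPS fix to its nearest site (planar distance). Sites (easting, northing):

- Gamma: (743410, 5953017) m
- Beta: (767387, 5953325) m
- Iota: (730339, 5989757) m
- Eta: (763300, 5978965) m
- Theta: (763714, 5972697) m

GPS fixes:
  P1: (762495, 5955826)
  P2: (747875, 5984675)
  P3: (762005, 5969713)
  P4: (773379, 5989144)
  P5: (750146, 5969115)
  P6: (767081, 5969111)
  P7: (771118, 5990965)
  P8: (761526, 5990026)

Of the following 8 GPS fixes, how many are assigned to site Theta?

3

P1 → Beta
P2 → Eta
P3 → Theta
P4 → Eta
P5 → Theta
P6 → Theta
P7 → Eta
P8 → Eta
3 of the 8 go to Theta.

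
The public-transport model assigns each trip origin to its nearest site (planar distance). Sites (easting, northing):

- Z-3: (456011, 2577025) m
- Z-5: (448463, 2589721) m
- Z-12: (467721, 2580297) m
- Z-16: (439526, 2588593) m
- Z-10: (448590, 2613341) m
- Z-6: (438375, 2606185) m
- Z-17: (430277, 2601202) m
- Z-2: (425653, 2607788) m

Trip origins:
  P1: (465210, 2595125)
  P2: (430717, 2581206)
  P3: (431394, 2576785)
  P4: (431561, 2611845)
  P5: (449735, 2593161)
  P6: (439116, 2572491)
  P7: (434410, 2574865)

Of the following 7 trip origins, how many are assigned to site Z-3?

0

P1 → Z-12
P2 → Z-16
P3 → Z-16
P4 → Z-2
P5 → Z-5
P6 → Z-16
P7 → Z-16
0 of the 7 go to Z-3.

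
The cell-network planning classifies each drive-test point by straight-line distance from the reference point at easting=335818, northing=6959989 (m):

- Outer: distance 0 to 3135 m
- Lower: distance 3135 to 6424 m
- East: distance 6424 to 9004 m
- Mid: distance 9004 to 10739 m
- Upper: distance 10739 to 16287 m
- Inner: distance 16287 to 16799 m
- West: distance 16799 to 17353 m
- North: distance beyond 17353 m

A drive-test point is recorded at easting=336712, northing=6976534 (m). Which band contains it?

Distance = √((336712−335818)² + (6976534−6959989)²) = √(799236.000 + 273737025.000) = 16569.136 m.
16287 ≤ 16569.136 < 16799 → Inner.

Inner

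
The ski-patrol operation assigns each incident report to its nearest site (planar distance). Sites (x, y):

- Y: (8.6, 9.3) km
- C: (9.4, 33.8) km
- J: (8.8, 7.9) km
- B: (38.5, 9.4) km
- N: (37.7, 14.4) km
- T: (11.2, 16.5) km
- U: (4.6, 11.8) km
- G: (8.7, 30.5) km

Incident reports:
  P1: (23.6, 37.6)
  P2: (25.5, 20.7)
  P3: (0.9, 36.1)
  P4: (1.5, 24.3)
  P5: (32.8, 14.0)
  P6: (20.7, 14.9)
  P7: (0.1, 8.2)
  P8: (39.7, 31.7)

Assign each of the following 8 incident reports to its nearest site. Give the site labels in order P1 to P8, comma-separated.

C, N, C, G, N, T, U, N

P1 → C (d²=216.08)
P2 → N (d²=188.53)
P3 → C (d²=77.54)
P4 → G (d²=90.28)
P5 → N (d²=24.17)
P6 → T (d²=92.81)
P7 → U (d²=33.21)
P8 → N (d²=303.29)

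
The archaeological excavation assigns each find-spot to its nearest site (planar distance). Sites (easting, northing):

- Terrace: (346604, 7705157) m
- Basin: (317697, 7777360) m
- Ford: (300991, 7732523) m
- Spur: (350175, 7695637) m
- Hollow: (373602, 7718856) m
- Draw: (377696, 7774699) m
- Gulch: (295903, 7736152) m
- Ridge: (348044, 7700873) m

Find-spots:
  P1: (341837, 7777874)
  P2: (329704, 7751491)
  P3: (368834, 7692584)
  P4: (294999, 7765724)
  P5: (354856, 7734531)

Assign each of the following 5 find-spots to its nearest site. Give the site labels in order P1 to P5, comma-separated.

P1 → Basin (d²=583003796.00)
P2 → Basin (d²=813373210.00)
P3 → Spur (d²=357479090.00)
P4 → Basin (d²=650595700.00)
P5 → Hollow (d²=597118141.00)

Basin, Basin, Spur, Basin, Hollow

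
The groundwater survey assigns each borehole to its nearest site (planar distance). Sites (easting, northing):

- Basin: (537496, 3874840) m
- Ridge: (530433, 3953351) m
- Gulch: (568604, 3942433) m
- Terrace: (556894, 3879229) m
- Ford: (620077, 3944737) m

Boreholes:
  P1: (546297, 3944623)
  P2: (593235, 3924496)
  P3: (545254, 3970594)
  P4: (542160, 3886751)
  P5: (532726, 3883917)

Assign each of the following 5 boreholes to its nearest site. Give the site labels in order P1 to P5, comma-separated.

P1 → Ridge (d²=327844480.00)
P2 → Gulch (d²=928422130.00)
P3 → Ridge (d²=516983090.00)
P4 → Basin (d²=163624817.00)
P5 → Basin (d²=105144829.00)

Ridge, Gulch, Ridge, Basin, Basin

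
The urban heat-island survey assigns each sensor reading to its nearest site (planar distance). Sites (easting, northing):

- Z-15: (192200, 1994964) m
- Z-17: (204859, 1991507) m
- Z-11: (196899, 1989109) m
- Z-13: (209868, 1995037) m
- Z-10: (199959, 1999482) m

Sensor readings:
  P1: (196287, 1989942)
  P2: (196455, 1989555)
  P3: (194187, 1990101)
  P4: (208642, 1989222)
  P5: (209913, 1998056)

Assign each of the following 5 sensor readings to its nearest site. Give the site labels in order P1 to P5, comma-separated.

P1 → Z-11 (d²=1068433.00)
P2 → Z-11 (d²=396052.00)
P3 → Z-11 (d²=8339008.00)
P4 → Z-17 (d²=19532314.00)
P5 → Z-13 (d²=9116386.00)

Z-11, Z-11, Z-11, Z-17, Z-13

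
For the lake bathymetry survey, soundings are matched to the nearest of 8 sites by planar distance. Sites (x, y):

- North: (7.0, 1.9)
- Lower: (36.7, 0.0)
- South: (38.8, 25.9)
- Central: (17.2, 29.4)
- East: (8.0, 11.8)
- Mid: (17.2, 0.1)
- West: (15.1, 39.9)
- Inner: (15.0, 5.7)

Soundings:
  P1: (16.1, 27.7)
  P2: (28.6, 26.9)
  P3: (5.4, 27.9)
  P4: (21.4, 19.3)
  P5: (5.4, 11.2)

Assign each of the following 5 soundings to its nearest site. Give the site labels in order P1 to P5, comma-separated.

Central, South, Central, Central, East

P1 → Central (d²=4.10)
P2 → South (d²=105.04)
P3 → Central (d²=141.49)
P4 → Central (d²=119.65)
P5 → East (d²=7.12)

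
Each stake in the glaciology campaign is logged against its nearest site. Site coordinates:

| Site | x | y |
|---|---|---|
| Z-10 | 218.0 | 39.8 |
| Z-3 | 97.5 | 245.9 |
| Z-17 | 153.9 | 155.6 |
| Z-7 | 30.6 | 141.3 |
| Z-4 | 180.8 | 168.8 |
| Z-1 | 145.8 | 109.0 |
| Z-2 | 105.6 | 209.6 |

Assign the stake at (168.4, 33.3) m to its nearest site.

Z-10

Squared distances to each site:
Z-10: 2502.410; Z-3: 50225.570; Z-17: 15167.540; Z-7: 30652.840; Z-4: 18514.010; Z-1: 6241.250; Z-2: 35025.530.
Minimum at Z-10.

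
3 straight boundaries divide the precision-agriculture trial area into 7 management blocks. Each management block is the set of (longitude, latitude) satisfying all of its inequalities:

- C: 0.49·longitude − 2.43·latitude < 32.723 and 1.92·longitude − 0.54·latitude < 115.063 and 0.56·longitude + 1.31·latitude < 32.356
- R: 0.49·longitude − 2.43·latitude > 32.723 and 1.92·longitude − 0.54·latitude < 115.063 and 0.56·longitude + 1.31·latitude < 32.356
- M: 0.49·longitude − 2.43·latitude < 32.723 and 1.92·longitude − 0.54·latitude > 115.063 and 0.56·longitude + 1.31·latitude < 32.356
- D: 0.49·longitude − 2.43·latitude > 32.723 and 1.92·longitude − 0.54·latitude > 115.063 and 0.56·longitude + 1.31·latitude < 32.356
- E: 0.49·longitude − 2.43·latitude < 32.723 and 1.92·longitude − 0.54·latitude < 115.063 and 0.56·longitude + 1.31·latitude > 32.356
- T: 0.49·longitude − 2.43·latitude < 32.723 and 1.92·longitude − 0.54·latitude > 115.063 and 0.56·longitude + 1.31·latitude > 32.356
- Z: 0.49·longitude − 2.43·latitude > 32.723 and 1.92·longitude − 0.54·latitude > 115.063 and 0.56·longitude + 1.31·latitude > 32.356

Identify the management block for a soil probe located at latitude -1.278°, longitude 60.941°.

Z

0.49·60.941 − 2.43·-1.278 = 32.967, which is > 32.723
1.92·60.941 − 0.54·-1.278 = 117.697, which is > 115.063
0.56·60.941 + 1.31·-1.278 = 32.453, which is > 32.356
This sign pattern matches Z.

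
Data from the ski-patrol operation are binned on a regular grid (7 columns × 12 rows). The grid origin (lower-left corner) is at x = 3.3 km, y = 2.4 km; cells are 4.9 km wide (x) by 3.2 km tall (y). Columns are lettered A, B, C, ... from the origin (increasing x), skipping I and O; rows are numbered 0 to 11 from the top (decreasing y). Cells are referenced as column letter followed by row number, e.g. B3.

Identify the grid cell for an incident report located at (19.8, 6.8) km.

D10

Column index: ⌊(19.8 − 3.3) / 4.9⌋ = ⌊3.367⌋ = 3 → column D
Row offset from origin: ⌊(6.8 − 2.4) / 3.2⌋ = ⌊1.375⌋ = 1 → row 10 (counted from top)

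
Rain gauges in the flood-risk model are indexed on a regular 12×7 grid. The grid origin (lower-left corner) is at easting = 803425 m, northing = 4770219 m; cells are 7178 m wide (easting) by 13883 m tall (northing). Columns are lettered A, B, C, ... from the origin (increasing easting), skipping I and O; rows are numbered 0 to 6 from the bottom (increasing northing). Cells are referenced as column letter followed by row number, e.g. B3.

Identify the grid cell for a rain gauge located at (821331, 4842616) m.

C5

Column index: ⌊(821331 − 803425) / 7178⌋ = ⌊2.495⌋ = 2 → column C
Row offset from origin: ⌊(4842616 − 4770219) / 13883⌋ = ⌊5.215⌋ = 5 → row 5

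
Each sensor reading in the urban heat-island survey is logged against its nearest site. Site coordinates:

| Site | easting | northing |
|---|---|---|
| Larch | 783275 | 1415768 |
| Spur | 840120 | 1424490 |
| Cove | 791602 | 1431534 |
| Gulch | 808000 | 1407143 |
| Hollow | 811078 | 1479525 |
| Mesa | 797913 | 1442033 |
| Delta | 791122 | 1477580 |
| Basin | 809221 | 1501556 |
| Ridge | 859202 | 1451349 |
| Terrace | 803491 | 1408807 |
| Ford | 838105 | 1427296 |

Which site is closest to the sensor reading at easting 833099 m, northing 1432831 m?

Squared distances to each site:
Larch: 2773576945.000; Spur: 118866722.000; Cove: 1723683218.000; Gulch: 1289833145.000; Hollow: 2665254077.000; Mesa: 1322731400.000; Delta: 3764541530.000; Basin: 5293284509.000; Ridge: 1024282933.000; Terrace: 1453786240.000; Ford: 55696261.000.
Minimum at Ford.

Ford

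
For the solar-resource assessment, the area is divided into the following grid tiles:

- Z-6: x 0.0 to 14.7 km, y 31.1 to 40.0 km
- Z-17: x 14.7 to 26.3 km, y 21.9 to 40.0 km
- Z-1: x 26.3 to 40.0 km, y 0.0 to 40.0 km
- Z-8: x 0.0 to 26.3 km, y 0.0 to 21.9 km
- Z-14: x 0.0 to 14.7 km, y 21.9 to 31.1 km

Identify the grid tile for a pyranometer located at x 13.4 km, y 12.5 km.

The point has x = 13.4 and y = 12.5.
Only Z-8 satisfies 0.0 ≤ x ≤ 26.3 and 0.0 ≤ y ≤ 21.9.

Z-8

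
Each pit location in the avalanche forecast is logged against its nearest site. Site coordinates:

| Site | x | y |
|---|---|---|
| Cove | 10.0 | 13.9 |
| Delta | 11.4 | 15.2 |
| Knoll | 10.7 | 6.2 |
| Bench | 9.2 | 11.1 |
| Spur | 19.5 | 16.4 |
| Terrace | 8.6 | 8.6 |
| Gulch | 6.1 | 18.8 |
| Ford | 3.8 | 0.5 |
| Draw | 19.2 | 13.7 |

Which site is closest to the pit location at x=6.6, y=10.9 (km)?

Bench

Squared distances to each site:
Cove: 20.560; Delta: 41.530; Knoll: 38.900; Bench: 6.800; Spur: 196.660; Terrace: 9.290; Gulch: 62.660; Ford: 116.000; Draw: 166.600.
Minimum at Bench.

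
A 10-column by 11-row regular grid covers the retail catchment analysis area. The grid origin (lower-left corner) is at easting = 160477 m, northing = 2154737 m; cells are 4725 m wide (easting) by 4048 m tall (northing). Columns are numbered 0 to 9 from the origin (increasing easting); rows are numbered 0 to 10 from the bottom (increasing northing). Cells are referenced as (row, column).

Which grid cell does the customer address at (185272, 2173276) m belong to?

(4, 5)

Column index: ⌊(185272 − 160477) / 4725⌋ = ⌊5.248⌋ = 5
Row offset from origin: ⌊(2173276 − 2154737) / 4048⌋ = ⌊4.580⌋ = 4 → row 4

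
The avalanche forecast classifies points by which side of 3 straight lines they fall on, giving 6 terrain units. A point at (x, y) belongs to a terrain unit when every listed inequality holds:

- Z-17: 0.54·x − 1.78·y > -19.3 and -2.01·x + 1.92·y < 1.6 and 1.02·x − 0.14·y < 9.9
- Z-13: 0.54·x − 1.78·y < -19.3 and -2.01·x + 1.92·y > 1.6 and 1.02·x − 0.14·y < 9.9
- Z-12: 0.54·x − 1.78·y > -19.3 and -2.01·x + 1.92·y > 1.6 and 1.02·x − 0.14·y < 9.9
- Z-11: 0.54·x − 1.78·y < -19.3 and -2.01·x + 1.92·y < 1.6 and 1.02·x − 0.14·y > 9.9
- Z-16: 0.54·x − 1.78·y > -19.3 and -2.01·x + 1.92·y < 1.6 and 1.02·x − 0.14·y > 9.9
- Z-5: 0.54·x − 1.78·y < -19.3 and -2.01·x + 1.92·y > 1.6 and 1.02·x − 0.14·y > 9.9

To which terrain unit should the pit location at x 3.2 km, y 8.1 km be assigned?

0.54·3.2 − 1.78·8.1 = -12.690, which is > -19.3
-2.01·3.2 + 1.92·8.1 = 9.120, which is > 1.6
1.02·3.2 − 0.14·8.1 = 2.130, which is < 9.9
This sign pattern matches Z-12.

Z-12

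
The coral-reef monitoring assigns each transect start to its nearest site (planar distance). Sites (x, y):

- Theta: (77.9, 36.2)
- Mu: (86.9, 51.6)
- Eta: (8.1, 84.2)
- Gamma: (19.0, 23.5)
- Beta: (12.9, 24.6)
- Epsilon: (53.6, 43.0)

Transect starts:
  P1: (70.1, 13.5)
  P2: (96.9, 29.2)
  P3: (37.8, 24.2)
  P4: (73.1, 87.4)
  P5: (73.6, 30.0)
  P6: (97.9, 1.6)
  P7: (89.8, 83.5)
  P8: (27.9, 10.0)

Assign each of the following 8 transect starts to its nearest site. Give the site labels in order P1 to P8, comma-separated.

Theta, Theta, Gamma, Mu, Theta, Theta, Mu, Gamma

P1 → Theta (d²=576.13)
P2 → Theta (d²=410.00)
P3 → Gamma (d²=353.93)
P4 → Mu (d²=1472.08)
P5 → Theta (d²=56.93)
P6 → Theta (d²=1597.16)
P7 → Mu (d²=1026.02)
P8 → Gamma (d²=261.46)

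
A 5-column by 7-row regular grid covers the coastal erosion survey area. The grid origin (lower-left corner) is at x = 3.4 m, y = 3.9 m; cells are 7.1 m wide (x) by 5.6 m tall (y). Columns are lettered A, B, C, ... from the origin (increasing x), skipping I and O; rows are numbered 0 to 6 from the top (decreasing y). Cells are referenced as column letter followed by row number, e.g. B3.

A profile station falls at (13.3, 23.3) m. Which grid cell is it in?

Column index: ⌊(13.3 − 3.4) / 7.1⌋ = ⌊1.394⌋ = 1 → column B
Row offset from origin: ⌊(23.3 − 3.9) / 5.6⌋ = ⌊3.464⌋ = 3 → row 3 (counted from top)

B3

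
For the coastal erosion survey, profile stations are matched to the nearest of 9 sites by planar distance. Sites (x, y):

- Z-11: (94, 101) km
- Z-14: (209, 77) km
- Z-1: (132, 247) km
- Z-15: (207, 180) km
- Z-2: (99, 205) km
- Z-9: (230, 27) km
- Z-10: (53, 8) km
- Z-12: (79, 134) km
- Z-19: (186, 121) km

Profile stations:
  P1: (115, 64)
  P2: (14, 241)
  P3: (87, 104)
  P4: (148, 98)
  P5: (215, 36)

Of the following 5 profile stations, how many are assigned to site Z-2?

P1 → Z-11
P2 → Z-2
P3 → Z-11
P4 → Z-19
P5 → Z-9
1 of the 5 goes to Z-2.

1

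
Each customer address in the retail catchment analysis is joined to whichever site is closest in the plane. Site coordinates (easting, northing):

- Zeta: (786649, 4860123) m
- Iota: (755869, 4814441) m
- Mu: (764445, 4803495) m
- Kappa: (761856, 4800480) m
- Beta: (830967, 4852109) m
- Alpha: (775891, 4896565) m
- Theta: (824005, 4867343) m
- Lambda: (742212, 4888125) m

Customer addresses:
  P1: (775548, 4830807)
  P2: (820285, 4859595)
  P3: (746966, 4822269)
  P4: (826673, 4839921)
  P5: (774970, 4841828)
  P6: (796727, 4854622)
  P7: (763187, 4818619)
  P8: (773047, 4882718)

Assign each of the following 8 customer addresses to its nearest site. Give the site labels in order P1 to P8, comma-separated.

Iota, Theta, Iota, Beta, Zeta, Zeta, Iota, Alpha

P1 → Iota (d²=655108997.00)
P2 → Theta (d²=73869904.00)
P3 → Iota (d²=140540993.00)
P4 → Beta (d²=166985780.00)
P5 → Zeta (d²=471106066.00)
P6 → Zeta (d²=131827085.00)
P7 → Iota (d²=71008808.00)
P8 → Alpha (d²=199827745.00)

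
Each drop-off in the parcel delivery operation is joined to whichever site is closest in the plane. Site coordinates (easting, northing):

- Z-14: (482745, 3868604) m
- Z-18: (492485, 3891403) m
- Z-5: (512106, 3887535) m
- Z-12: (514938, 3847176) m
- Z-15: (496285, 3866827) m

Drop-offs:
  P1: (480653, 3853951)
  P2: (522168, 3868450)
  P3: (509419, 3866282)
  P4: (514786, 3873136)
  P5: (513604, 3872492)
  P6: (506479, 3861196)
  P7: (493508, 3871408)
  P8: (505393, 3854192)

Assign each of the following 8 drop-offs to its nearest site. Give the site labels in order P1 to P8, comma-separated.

Z-14, Z-5, Z-15, Z-5, Z-5, Z-15, Z-15, Z-12

P1 → Z-14 (d²=219086873.00)
P2 → Z-5 (d²=465481069.00)
P3 → Z-15 (d²=172798981.00)
P4 → Z-5 (d²=214513601.00)
P5 → Z-5 (d²=228535853.00)
P6 → Z-15 (d²=135625797.00)
P7 → Z-15 (d²=28697290.00)
P8 → Z-12 (d²=140331281.00)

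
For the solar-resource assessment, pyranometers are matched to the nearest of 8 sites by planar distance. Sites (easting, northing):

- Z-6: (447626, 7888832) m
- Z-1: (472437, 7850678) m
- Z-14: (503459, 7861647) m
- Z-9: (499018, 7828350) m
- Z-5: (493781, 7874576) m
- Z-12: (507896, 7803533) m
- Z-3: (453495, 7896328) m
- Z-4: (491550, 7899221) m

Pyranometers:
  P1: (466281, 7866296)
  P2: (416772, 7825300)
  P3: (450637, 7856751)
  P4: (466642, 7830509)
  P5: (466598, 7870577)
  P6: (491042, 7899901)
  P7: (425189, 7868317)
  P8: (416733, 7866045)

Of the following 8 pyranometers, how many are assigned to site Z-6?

2

P1 → Z-1
P2 → Z-1
P3 → Z-1
P4 → Z-1
P5 → Z-1
P6 → Z-4
P7 → Z-6
P8 → Z-6
2 of the 8 go to Z-6.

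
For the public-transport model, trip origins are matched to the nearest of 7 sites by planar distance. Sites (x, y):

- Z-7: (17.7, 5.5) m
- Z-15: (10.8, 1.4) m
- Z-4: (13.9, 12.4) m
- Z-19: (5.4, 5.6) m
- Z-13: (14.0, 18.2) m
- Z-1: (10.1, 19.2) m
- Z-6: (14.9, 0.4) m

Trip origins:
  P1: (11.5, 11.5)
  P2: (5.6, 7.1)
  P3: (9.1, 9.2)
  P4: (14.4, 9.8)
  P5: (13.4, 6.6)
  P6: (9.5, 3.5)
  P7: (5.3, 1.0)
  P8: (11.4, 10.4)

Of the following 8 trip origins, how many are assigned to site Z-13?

P1 → Z-4
P2 → Z-19
P3 → Z-19
P4 → Z-4
P5 → Z-7
P6 → Z-15
P7 → Z-19
P8 → Z-4
0 of the 8 go to Z-13.

0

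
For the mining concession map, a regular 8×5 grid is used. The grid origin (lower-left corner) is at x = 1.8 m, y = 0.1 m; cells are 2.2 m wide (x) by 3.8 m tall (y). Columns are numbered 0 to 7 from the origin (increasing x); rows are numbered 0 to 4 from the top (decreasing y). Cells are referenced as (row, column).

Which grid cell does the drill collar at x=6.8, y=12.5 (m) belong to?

Column index: ⌊(6.8 − 1.8) / 2.2⌋ = ⌊2.273⌋ = 2
Row offset from origin: ⌊(12.5 − 0.1) / 3.8⌋ = ⌊3.263⌋ = 3 → row 1 (counted from top)

(1, 2)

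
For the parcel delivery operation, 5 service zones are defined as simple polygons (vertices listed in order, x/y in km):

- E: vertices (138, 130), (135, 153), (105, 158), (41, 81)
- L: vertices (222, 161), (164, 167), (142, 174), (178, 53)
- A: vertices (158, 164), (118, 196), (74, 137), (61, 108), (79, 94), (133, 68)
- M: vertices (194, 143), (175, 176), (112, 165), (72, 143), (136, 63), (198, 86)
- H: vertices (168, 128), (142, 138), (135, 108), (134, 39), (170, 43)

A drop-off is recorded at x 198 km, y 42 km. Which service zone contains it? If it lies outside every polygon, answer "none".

none

Cast a ray rightward from (198, 42). For each polygon, the edges (by vertex number in listed order) whose endpoints lie on opposite sides of y = 42, where each meets that height, and whether that is right or left of the point:
E: no edge straddles that height → 0 crossings.
L: no edge straddles that height → 0 crossings.
A: no edge straddles that height → 0 crossings.
M: no edge straddles that height → 0 crossings.
H: 3–4 at x≈134.0 (left), 4–5 at x≈161.0 (left) → 0 crossings.
All counts are even, so the point lies outside every listed polygon.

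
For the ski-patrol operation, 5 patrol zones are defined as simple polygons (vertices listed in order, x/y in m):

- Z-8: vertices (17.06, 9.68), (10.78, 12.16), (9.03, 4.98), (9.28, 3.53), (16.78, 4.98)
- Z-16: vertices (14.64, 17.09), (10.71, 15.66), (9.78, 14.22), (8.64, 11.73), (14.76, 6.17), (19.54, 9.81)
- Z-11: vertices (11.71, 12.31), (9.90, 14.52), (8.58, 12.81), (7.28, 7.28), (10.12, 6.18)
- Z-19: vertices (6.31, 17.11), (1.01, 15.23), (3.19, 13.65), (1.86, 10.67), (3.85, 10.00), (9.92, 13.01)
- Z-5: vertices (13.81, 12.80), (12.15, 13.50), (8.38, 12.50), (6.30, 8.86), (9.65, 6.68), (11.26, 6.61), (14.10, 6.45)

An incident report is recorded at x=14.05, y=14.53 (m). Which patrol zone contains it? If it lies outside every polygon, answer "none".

Z-16

Cast a ray rightward from (14.05, 14.53). For each polygon, the edges (by vertex number in listed order) whose endpoints lie on opposite sides of y = 14.53, where each meets that height, and whether that is right or left of the point:
Z-8: no edge straddles that height → 0 crossings.
Z-16: 2–3 at x≈9.980 (left), 6–1 at x≈16.363 (right) → 1 crossing.
Z-11: no edge straddles that height → 0 crossings.
Z-19: 2–3 at x≈1.976 (left), 6–1 at x≈8.582 (left) → 0 crossings.
Z-5: no edge straddles that height → 0 crossings.
Only Z-16 has an odd count, so the point is inside Z-16.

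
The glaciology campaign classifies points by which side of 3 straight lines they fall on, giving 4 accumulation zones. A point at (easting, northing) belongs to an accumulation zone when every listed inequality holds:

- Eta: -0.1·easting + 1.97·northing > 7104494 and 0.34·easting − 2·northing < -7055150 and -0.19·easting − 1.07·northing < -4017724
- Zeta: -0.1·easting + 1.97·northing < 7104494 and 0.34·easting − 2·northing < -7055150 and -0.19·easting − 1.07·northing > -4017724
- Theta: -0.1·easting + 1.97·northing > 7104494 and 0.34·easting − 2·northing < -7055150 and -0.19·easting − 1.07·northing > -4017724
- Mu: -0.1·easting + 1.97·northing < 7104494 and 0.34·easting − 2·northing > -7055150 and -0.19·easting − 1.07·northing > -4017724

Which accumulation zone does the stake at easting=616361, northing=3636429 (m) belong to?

Zeta

-0.1·616361 + 1.97·3636429 = 7102129.030, which is < 7104494
0.34·616361 − 2·3636429 = -7063295.260, which is < -7055150
-0.19·616361 − 1.07·3636429 = -4008087.620, which is > -4017724
This sign pattern matches Zeta.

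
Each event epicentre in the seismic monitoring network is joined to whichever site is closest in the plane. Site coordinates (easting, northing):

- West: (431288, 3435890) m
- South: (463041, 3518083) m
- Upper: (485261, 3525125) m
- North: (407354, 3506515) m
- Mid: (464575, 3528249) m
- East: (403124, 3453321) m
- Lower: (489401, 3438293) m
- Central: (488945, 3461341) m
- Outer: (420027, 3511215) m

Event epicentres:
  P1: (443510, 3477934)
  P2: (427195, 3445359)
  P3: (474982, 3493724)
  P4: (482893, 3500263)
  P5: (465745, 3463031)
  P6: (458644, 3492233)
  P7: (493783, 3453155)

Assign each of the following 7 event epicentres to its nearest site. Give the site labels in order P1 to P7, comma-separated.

P1 → Outer (d²=1659076250.00)
P2 → West (d²=106414610.00)
P3 → South (d²=735948362.00)
P4 → Upper (d²=623726468.00)
P5 → Central (d²=541096100.00)
P6 → South (d²=687556109.00)
P7 → Central (d²=90416840.00)

Outer, West, South, Upper, Central, South, Central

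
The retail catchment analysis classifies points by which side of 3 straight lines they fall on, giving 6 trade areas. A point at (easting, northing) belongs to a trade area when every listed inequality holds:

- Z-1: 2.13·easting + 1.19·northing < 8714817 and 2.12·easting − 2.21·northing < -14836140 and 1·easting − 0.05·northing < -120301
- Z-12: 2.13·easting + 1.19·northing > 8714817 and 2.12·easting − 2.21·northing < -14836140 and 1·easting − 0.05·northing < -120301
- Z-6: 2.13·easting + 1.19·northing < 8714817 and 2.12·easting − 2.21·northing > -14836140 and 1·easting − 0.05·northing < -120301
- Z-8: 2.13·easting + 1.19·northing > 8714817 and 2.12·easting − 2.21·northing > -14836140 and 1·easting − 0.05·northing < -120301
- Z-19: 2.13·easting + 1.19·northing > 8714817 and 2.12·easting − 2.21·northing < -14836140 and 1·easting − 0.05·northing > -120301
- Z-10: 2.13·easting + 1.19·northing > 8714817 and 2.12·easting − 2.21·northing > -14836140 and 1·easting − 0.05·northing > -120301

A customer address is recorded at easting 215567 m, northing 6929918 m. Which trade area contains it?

2.13·215567 + 1.19·6929918 = 8705760.130, which is < 8714817
2.12·215567 − 2.21·6929918 = -14858116.740, which is < -14836140
1·215567 − 0.05·6929918 = -130928.900, which is < -120301
This sign pattern matches Z-1.

Z-1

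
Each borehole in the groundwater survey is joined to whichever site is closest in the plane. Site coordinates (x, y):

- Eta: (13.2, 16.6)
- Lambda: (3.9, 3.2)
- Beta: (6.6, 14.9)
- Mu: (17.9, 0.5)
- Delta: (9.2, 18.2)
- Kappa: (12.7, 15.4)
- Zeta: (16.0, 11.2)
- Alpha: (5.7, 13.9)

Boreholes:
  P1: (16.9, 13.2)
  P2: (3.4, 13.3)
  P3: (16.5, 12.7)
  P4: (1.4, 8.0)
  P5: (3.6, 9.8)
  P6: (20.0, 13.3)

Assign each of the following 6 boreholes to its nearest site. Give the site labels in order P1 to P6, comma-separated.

Zeta, Alpha, Zeta, Lambda, Alpha, Zeta

P1 → Zeta (d²=4.81)
P2 → Alpha (d²=5.65)
P3 → Zeta (d²=2.50)
P4 → Lambda (d²=29.29)
P5 → Alpha (d²=21.22)
P6 → Zeta (d²=20.41)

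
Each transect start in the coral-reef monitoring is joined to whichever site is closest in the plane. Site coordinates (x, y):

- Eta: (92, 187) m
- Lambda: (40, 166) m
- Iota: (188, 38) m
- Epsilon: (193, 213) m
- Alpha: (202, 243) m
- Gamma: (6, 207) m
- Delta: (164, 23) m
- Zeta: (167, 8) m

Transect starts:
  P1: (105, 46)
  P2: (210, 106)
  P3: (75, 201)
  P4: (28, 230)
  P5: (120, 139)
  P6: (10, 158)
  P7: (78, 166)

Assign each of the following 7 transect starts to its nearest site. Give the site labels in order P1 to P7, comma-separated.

Delta, Iota, Eta, Gamma, Eta, Lambda, Eta

P1 → Delta (d²=4010.00)
P2 → Iota (d²=5108.00)
P3 → Eta (d²=485.00)
P4 → Gamma (d²=1013.00)
P5 → Eta (d²=3088.00)
P6 → Lambda (d²=964.00)
P7 → Eta (d²=637.00)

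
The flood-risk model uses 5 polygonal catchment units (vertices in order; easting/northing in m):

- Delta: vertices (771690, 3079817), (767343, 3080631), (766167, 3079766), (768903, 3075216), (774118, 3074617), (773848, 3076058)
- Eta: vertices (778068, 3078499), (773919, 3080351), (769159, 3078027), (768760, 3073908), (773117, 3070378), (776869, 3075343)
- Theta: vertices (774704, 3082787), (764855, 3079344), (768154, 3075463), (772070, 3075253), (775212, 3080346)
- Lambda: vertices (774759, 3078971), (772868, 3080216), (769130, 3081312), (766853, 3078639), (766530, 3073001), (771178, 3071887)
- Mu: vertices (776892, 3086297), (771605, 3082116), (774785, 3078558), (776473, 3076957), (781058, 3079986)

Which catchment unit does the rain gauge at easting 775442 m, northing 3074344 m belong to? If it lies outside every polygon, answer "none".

Eta

Cast a ray rightward from (775442, 3074344). For each polygon, the edges (by vertex number in listed order) whose endpoints lie on opposite sides of northing = 3074344, where each meets that height, and whether that is right or left of the point:
Delta: no edge straddles that height → 0 crossings.
Eta: 3–4 at easting≈768802.2 (left), 5–6 at easting≈776114.1 (right) → 1 crossing.
Theta: no edge straddles that height → 0 crossings.
Lambda: 4–5 at easting≈766606.9 (left), 6–1 at easting≈772420.0 (left) → 0 crossings.
Mu: no edge straddles that height → 0 crossings.
Only Eta has an odd count, so the point is inside Eta.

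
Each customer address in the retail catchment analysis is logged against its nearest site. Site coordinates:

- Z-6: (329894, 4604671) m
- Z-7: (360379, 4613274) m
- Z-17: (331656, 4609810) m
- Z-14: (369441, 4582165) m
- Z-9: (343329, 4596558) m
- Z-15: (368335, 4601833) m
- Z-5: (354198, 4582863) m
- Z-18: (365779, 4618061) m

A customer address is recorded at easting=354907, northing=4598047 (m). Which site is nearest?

Squared distances to each site:
Z-6: 669527545.000; Z-7: 261804313.000; Z-17: 678977170.000; Z-14: 463475080.000; Z-9: 136267205.000; Z-15: 194644980.000; Z-5: 231056537.000; Z-18: 518760580.000.
Minimum at Z-9.

Z-9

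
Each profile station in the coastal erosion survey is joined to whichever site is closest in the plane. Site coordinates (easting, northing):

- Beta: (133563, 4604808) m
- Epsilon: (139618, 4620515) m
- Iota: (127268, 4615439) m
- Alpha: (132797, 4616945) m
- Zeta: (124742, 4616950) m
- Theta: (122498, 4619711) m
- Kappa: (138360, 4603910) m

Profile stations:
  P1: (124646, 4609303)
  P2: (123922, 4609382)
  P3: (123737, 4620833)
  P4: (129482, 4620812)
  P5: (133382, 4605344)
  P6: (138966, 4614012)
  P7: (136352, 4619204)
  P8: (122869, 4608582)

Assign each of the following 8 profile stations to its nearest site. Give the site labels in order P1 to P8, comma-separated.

P1 → Iota (d²=44525380.00)
P2 → Iota (d²=47882965.00)
P3 → Theta (d²=2794005.00)
P4 → Alpha (d²=25942914.00)
P5 → Beta (d²=320057.00)
P6 → Epsilon (d²=42714113.00)
P7 → Epsilon (d²=12385477.00)
P8 → Iota (d²=66369650.00)

Iota, Iota, Theta, Alpha, Beta, Epsilon, Epsilon, Iota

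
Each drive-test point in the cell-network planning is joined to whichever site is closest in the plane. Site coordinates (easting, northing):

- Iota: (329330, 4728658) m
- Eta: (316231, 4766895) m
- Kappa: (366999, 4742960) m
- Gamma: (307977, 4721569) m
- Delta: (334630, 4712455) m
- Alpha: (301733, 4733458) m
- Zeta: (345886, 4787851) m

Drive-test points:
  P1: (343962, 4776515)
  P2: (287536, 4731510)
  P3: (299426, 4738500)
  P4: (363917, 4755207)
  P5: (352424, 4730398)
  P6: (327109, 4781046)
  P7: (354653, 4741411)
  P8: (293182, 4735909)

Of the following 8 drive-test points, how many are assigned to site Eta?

1

P1 → Zeta
P2 → Alpha
P3 → Alpha
P4 → Kappa
P5 → Kappa
P6 → Eta
P7 → Kappa
P8 → Alpha
1 of the 8 goes to Eta.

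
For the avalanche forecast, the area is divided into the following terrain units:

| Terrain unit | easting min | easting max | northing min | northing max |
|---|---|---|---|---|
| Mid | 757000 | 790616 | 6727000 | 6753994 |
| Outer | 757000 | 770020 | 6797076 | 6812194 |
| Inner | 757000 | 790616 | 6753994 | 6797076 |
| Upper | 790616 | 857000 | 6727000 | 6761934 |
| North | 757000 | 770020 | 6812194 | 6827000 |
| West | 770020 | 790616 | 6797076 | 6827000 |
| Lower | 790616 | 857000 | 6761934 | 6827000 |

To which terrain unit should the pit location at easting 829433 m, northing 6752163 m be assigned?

The point has easting = 829433 and northing = 6752163.
Only Upper satisfies 790616 ≤ easting ≤ 857000 and 6727000 ≤ northing ≤ 6761934.

Upper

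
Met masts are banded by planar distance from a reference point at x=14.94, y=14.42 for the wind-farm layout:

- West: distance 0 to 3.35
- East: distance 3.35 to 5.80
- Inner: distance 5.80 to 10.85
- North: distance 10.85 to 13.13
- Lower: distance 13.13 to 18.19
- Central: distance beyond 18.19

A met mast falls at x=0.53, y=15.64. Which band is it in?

Lower

Distance = √((0.53−14.94)² + (15.64−14.42)²) = √(207.648 + 1.488) = 14.462.
13.13 ≤ 14.462 < 18.19 → Lower.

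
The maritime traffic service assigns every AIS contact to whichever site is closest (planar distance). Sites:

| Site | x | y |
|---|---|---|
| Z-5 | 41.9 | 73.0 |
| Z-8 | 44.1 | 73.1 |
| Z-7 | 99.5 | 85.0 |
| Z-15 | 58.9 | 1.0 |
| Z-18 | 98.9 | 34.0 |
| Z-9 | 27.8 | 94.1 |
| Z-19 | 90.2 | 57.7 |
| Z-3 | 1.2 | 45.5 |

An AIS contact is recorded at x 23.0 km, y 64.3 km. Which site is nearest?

Z-5

Squared distances to each site:
Z-5: 432.900; Z-8: 522.650; Z-7: 6280.740; Z-15: 5295.700; Z-18: 6678.900; Z-9: 911.080; Z-19: 4559.400; Z-3: 828.680.
Minimum at Z-5.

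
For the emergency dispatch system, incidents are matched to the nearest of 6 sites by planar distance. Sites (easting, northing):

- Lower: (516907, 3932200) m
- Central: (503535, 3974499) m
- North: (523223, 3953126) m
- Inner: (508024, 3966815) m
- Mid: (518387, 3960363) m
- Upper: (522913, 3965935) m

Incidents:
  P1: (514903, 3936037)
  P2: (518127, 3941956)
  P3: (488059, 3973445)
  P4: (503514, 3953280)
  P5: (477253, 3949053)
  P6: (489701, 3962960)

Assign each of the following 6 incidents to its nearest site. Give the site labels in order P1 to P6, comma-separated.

Lower, Lower, Central, Inner, Inner, Central

P1 → Lower (d²=18738585.00)
P2 → Lower (d²=96667936.00)
P3 → Central (d²=240617492.00)
P4 → Inner (d²=203536325.00)
P5 → Inner (d²=1262343085.00)
P6 → Central (d²=324528077.00)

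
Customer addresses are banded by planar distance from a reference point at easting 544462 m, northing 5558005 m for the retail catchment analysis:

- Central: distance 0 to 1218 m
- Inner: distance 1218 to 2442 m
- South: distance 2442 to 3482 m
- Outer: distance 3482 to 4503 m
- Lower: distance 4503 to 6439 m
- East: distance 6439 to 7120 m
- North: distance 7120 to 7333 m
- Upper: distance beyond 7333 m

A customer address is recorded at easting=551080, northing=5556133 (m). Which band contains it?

Distance = √((551080−544462)² + (5556133−5558005)²) = √(43797924.000 + 3504384.000) = 6877.667 m.
6439 ≤ 6877.667 < 7120 → East.

East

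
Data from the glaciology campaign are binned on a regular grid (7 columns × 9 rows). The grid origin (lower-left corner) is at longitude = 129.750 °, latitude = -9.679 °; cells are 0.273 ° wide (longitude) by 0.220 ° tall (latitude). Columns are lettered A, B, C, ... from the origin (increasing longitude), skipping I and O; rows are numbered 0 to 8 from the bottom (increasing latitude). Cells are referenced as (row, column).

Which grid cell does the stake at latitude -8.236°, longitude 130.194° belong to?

Column index: ⌊(130.194 − 129.750) / 0.273⌋ = ⌊1.626⌋ = 1 → column B
Row offset from origin: ⌊(-8.236 − -9.679) / 0.220⌋ = ⌊6.559⌋ = 6 → row 6

(6, B)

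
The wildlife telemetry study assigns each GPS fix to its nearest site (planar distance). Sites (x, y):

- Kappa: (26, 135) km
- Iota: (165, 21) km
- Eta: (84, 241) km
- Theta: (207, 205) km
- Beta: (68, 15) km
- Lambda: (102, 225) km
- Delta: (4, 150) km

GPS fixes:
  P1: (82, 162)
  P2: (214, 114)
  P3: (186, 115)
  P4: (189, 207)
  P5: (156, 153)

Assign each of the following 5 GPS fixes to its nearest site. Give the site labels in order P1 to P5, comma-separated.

P1 → Kappa (d²=3865.00)
P2 → Theta (d²=8330.00)
P3 → Theta (d²=8541.00)
P4 → Theta (d²=328.00)
P5 → Theta (d²=5305.00)

Kappa, Theta, Theta, Theta, Theta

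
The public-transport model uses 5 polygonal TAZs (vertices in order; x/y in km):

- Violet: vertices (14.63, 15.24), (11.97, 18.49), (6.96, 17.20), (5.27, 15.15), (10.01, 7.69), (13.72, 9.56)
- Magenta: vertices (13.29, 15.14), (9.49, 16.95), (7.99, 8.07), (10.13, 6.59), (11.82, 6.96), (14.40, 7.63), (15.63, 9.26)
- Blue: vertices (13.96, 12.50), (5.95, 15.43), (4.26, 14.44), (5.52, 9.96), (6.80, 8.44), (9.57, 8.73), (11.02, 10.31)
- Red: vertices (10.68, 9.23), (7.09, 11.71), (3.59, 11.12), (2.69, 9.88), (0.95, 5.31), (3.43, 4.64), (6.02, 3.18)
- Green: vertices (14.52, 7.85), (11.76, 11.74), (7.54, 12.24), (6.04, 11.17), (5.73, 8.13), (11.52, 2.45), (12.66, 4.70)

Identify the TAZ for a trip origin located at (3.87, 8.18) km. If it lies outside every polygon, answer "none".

Cast a ray rightward from (3.87, 8.18). For each polygon, the edges (by vertex number in listed order) whose endpoints lie on opposite sides of y = 8.18, where each meets that height, and whether that is right or left of the point:
Violet: 4–5 at x≈9.699 (right), 5–6 at x≈10.982 (right) → 2 crossings.
Magenta: 2–3 at x≈8.009 (right), 6–7 at x≈14.815 (right) → 2 crossings.
Blue: no edge straddles that height → 0 crossings.
Red: 4–5 at x≈2.043 (left), 7–1 at x≈9.871 (right) → 1 crossing.
Green: 1–2 at x≈14.286 (right), 4–5 at x≈5.735 (right) → 2 crossings.
Only Red has an odd count, so the point is inside Red.

Red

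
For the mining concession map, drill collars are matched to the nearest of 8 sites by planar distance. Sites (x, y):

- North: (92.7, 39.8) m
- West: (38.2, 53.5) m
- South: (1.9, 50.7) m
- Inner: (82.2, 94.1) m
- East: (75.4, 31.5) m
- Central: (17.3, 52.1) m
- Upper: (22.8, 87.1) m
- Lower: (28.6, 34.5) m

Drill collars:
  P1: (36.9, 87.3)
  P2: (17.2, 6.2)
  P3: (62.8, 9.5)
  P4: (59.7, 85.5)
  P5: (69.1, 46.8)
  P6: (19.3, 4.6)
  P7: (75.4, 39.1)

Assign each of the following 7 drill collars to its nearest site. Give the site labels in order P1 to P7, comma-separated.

Upper, Lower, East, Inner, East, Lower, East

P1 → Upper (d²=198.85)
P2 → Lower (d²=930.85)
P3 → East (d²=642.76)
P4 → Inner (d²=580.21)
P5 → East (d²=273.78)
P6 → Lower (d²=980.50)
P7 → East (d²=57.76)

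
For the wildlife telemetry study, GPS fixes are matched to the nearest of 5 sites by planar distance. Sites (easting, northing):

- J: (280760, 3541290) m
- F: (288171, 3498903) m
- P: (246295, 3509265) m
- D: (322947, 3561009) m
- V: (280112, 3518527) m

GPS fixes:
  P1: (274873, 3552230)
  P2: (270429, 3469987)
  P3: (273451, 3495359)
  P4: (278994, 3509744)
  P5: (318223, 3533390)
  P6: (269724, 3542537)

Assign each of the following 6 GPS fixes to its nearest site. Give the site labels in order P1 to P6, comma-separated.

J, F, F, V, D, J

P1 → J (d²=154340369.00)
P2 → F (d²=1150913620.00)
P3 → F (d²=229238336.00)
P4 → V (d²=78391013.00)
P5 → D (d²=785125337.00)
P6 → J (d²=123348305.00)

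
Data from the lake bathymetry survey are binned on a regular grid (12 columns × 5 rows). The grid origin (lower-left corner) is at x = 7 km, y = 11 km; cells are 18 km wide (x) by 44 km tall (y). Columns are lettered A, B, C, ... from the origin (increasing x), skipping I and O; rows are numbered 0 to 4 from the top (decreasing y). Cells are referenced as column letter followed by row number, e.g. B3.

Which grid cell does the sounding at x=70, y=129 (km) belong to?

D2

Column index: ⌊(70 − 7) / 18⌋ = ⌊3.500⌋ = 3 → column D
Row offset from origin: ⌊(129 − 11) / 44⌋ = ⌊2.682⌋ = 2 → row 2 (counted from top)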